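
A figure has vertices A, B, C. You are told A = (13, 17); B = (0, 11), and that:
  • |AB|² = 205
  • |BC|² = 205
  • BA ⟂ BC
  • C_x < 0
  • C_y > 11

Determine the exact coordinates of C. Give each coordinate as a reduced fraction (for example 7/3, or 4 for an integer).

C = (-6, 24)

1. C_x = -6  [[BA ⟂ BC ⇒ 13x+6y-66=0] ∩ [|C−(0, 11)|²=205]]
2. C_y = 24  [[BA ⟂ BC ⇒ 13x+6y-66=0] ∩ [|C−(0, 11)|²=205]]
   so C = (-6, 24)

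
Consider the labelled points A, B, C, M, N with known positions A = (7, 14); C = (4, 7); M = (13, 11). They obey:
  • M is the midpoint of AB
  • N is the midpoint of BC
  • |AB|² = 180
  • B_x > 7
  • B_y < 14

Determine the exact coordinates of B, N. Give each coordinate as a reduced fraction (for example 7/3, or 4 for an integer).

1. B_x = 19  [B = 2·M−A = 2·(13, 11)−(7, 14)]
2. B_y = 8  [B = 2·M−A = 2·(13, 11)−(7, 14)]
   so B = (19, 8)
3. N_x = 23/2  [2·N = B+C = (19, 8)+(4, 7)]
4. N_y = 15/2  [2·N = B+C = (19, 8)+(4, 7)]
   so N = (23/2, 15/2)

B = (19, 8)
N = (23/2, 15/2)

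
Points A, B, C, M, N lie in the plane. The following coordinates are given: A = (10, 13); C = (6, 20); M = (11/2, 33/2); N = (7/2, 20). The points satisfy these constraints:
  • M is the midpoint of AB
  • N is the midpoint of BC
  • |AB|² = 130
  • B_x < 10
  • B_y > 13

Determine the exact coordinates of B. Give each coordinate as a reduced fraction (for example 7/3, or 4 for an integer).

B = (1, 20)

1. B_x = 1  [B = 2·M−A = 2·(11/2, 33/2)−(10, 13)]
2. B_y = 20  [B = 2·M−A = 2·(11/2, 33/2)−(10, 13)]
   so B = (1, 20)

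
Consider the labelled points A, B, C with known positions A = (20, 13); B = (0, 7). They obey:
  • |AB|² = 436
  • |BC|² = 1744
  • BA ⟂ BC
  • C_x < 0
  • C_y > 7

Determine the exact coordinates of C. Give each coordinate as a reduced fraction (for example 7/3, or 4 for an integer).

1. C_x = -12  [[BA ⟂ BC ⇒ 20x+6y-42=0] ∩ [|C−(0, 7)|²=1744]]
2. C_y = 47  [[BA ⟂ BC ⇒ 20x+6y-42=0] ∩ [|C−(0, 7)|²=1744]]
   so C = (-12, 47)

C = (-12, 47)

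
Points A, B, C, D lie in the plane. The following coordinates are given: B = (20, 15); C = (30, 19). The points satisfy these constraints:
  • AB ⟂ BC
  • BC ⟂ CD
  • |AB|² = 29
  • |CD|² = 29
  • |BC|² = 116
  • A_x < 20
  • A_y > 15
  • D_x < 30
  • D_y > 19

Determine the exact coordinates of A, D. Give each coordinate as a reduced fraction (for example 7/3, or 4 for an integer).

A = (18, 20)
D = (28, 24)

1. A_x = 18  [[AB ⟂ BC ⇒ -10x-4y+260=0] ∩ [|A−(20, 15)|²=29]]
2. A_y = 20  [[AB ⟂ BC ⇒ -10x-4y+260=0] ∩ [|A−(20, 15)|²=29]]
   so A = (18, 20)
3. D_x = 28  [[BC ⟂ CD ⇒ 10x+4y-376=0] ∩ [|D−(30, 19)|²=29]]
4. D_y = 24  [[BC ⟂ CD ⇒ 10x+4y-376=0] ∩ [|D−(30, 19)|²=29]]
   so D = (28, 24)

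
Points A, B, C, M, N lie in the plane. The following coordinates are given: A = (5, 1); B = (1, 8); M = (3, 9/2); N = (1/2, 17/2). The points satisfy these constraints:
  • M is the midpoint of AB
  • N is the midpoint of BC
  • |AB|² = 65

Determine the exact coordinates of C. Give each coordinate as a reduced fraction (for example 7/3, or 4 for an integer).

1. C_x = 0  [C = 2·N−B = 2·(1/2, 17/2)−(1, 8)]
2. C_y = 9  [C = 2·N−B = 2·(1/2, 17/2)−(1, 8)]
   so C = (0, 9)

C = (0, 9)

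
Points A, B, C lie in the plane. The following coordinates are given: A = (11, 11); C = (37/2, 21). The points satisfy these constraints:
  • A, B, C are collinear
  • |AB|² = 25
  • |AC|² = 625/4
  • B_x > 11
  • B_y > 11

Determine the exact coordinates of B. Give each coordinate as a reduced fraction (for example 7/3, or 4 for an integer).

1. B_x = 14  [[A, B, C are collinear ⇒ 10x-15/2y-55/2=0] ∩ [|B−(11, 11)|²=25]]
2. B_y = 15  [[A, B, C are collinear ⇒ 10x-15/2y-55/2=0] ∩ [|B−(11, 11)|²=25]]
   so B = (14, 15)

B = (14, 15)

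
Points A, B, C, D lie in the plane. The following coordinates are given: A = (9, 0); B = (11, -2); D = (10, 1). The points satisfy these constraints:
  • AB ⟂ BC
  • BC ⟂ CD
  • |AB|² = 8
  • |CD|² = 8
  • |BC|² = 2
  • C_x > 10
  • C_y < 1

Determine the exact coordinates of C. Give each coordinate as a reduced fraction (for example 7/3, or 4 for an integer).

1. C_x = 12  [[AB ⟂ BC ⇒ 2x-2y-26=0] ∩ [|C−(10, 1)|²=8]]
2. C_y = -1  [[AB ⟂ BC ⇒ 2x-2y-26=0] ∩ [|C−(10, 1)|²=8]]
   so C = (12, -1)

C = (12, -1)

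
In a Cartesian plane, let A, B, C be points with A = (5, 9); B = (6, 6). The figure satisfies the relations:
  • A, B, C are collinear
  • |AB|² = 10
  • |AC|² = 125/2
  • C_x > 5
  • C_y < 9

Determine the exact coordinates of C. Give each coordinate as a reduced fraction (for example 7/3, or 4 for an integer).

1. C_x = 15/2  [[A, B, C are collinear ⇒ 3x+1y-24=0] ∩ [|C−(5, 9)|²=125/2]]
2. C_y = 3/2  [[A, B, C are collinear ⇒ 3x+1y-24=0] ∩ [|C−(5, 9)|²=125/2]]
   so C = (15/2, 3/2)

C = (15/2, 3/2)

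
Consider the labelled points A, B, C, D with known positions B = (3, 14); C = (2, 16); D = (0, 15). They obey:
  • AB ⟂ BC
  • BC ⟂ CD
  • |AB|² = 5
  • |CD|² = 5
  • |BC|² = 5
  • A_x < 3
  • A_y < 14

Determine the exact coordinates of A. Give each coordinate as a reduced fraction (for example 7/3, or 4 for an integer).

1. A_x = 1  [[AB ⟂ BC ⇒ 1x-2y+25=0] ∩ [|A−(3, 14)|²=5]]
2. A_y = 13  [[AB ⟂ BC ⇒ 1x-2y+25=0] ∩ [|A−(3, 14)|²=5]]
   so A = (1, 13)

A = (1, 13)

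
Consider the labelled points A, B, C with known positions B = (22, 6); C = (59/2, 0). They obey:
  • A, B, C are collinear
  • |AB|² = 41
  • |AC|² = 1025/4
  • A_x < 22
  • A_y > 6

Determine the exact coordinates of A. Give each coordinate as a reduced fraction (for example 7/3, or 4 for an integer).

A = (17, 10)

1. A_x = 17  [[A, B, C are collinear ⇒ 6x+15/2y-177=0] ∩ [|A−(22, 6)|²=41]]
2. A_y = 10  [[A, B, C are collinear ⇒ 6x+15/2y-177=0] ∩ [|A−(22, 6)|²=41]]
   so A = (17, 10)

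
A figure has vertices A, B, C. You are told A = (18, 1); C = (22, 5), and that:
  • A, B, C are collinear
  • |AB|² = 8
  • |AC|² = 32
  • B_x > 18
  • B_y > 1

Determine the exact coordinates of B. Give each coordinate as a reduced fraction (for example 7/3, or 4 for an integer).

1. B_x = 20  [[A, B, C are collinear ⇒ 4x-4y-68=0] ∩ [|B−(18, 1)|²=8]]
2. B_y = 3  [[A, B, C are collinear ⇒ 4x-4y-68=0] ∩ [|B−(18, 1)|²=8]]
   so B = (20, 3)

B = (20, 3)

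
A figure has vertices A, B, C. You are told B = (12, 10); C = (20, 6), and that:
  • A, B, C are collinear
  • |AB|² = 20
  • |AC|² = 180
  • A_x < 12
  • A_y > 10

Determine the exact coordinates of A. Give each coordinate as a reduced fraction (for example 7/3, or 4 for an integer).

A = (8, 12)

1. A_x = 8  [[A, B, C are collinear ⇒ 4x+8y-128=0] ∩ [|A−(12, 10)|²=20]]
2. A_y = 12  [[A, B, C are collinear ⇒ 4x+8y-128=0] ∩ [|A−(12, 10)|²=20]]
   so A = (8, 12)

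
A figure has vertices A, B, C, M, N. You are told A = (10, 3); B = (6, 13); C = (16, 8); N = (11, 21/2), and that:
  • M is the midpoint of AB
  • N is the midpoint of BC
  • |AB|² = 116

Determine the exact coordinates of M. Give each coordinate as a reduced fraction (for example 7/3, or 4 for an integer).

1. M_x = 8  [2·M = A+B = (10, 3)+(6, 13)]
2. M_y = 8  [2·M = A+B = (10, 3)+(6, 13)]
   so M = (8, 8)

M = (8, 8)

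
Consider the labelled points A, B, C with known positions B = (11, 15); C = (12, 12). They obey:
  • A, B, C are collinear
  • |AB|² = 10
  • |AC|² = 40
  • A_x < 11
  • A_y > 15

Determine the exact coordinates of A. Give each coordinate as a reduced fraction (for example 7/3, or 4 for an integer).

1. A_x = 10  [[A, B, C are collinear ⇒ 3x+1y-48=0] ∩ [|A−(11, 15)|²=10]]
2. A_y = 18  [[A, B, C are collinear ⇒ 3x+1y-48=0] ∩ [|A−(11, 15)|²=10]]
   so A = (10, 18)

A = (10, 18)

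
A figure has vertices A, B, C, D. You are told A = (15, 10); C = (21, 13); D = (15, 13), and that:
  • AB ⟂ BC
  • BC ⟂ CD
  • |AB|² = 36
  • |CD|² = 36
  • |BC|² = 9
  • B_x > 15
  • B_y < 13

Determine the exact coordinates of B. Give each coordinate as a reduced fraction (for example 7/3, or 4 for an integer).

B = (21, 10)

1. B_x = 21  [[BC ⟂ CD ⇒ 6x-126=0] ∩ [|B−(15, 10)|²=36]]
2. B_y = 10  [[BC ⟂ CD ⇒ 6x-126=0] ∩ [|B−(15, 10)|²=36]]
   so B = (21, 10)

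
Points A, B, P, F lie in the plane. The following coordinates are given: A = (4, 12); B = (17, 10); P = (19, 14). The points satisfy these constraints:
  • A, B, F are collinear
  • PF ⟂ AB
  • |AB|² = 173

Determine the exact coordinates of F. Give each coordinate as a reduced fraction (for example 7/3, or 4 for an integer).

F = (3175/173, 1694/173)

1. F_x = 3175/173  [[A, B, F are collinear ⇒ 2x+13y-164=0] ∩ [PF ⟂ AB ⇒ 13x-2y-219=0]]
2. F_y = 1694/173  [[A, B, F are collinear ⇒ 2x+13y-164=0] ∩ [PF ⟂ AB ⇒ 13x-2y-219=0]]
   so F = (3175/173, 1694/173)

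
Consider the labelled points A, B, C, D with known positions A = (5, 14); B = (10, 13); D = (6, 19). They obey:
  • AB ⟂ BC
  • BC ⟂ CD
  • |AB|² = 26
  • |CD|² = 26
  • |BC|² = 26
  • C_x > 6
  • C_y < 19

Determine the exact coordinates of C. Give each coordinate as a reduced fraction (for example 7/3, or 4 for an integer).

C = (11, 18)

1. C_x = 11  [[AB ⟂ BC ⇒ 5x-1y-37=0] ∩ [|C−(6, 19)|²=26]]
2. C_y = 18  [[AB ⟂ BC ⇒ 5x-1y-37=0] ∩ [|C−(6, 19)|²=26]]
   so C = (11, 18)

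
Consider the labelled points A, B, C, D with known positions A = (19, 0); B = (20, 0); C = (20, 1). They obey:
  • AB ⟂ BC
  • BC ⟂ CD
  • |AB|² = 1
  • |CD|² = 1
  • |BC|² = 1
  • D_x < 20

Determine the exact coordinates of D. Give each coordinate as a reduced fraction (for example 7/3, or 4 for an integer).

D = (19, 1)

1. D_x = 19  [[BC ⟂ CD ⇒ 1y-1=0] ∩ [|D−(20, 1)|²=1]]
2. D_y = 1  [[BC ⟂ CD ⇒ 1y-1=0] ∩ [|D−(20, 1)|²=1]]
   so D = (19, 1)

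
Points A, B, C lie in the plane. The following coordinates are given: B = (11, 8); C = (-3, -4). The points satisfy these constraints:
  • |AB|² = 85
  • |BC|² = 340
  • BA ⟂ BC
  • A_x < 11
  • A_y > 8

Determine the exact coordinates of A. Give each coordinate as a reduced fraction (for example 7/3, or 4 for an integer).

1. A_x = 5  [[BA ⟂ BC ⇒ -14x-12y+250=0] ∩ [|A−(11, 8)|²=85]]
2. A_y = 15  [[BA ⟂ BC ⇒ -14x-12y+250=0] ∩ [|A−(11, 8)|²=85]]
   so A = (5, 15)

A = (5, 15)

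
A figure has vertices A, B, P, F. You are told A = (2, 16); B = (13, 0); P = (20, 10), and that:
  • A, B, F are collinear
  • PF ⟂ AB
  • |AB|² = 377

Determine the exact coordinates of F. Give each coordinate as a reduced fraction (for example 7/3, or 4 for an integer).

F = (3988/377, 1328/377)

1. F_x = 3988/377  [[A, B, F are collinear ⇒ 16x+11y-208=0] ∩ [PF ⟂ AB ⇒ 11x-16y-60=0]]
2. F_y = 1328/377  [[A, B, F are collinear ⇒ 16x+11y-208=0] ∩ [PF ⟂ AB ⇒ 11x-16y-60=0]]
   so F = (3988/377, 1328/377)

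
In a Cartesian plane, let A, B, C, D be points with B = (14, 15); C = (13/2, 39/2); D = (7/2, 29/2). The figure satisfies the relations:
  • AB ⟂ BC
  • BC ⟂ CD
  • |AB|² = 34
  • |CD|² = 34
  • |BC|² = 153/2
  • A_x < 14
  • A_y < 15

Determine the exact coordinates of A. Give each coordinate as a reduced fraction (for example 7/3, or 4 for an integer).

A = (11, 10)

1. A_x = 11  [[AB ⟂ BC ⇒ 15/2x-9/2y-75/2=0] ∩ [|A−(14, 15)|²=34]]
2. A_y = 10  [[AB ⟂ BC ⇒ 15/2x-9/2y-75/2=0] ∩ [|A−(14, 15)|²=34]]
   so A = (11, 10)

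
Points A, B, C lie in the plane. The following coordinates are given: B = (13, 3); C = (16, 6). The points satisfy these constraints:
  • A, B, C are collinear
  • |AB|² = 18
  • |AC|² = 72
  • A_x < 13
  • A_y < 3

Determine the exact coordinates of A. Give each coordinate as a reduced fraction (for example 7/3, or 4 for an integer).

1. A_x = 10  [[A, B, C are collinear ⇒ -3x+3y+30=0] ∩ [|A−(13, 3)|²=18]]
2. A_y = 0  [[A, B, C are collinear ⇒ -3x+3y+30=0] ∩ [|A−(13, 3)|²=18]]
   so A = (10, 0)

A = (10, 0)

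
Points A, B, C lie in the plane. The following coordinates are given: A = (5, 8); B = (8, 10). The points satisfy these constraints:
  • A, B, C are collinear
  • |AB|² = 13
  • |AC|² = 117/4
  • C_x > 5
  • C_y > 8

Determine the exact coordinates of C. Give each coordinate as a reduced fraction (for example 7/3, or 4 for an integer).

C = (19/2, 11)

1. C_x = 19/2  [[A, B, C are collinear ⇒ -2x+3y-14=0] ∩ [|C−(5, 8)|²=117/4]]
2. C_y = 11  [[A, B, C are collinear ⇒ -2x+3y-14=0] ∩ [|C−(5, 8)|²=117/4]]
   so C = (19/2, 11)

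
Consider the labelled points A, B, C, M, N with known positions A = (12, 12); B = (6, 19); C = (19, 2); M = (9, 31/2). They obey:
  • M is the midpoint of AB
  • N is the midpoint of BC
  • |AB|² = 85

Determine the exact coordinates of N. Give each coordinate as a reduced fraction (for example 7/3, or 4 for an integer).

N = (25/2, 21/2)

1. N_x = 25/2  [2·N = B+C = (6, 19)+(19, 2)]
2. N_y = 21/2  [2·N = B+C = (6, 19)+(19, 2)]
   so N = (25/2, 21/2)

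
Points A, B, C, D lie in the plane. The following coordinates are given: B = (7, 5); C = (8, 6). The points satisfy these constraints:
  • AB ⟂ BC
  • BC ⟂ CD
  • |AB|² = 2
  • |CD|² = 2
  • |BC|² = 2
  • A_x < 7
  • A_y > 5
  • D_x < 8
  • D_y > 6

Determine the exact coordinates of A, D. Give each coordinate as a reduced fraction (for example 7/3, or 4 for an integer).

1. A_x = 6  [[AB ⟂ BC ⇒ -1x-1y+12=0] ∩ [|A−(7, 5)|²=2]]
2. A_y = 6  [[AB ⟂ BC ⇒ -1x-1y+12=0] ∩ [|A−(7, 5)|²=2]]
   so A = (6, 6)
3. D_x = 7  [[BC ⟂ CD ⇒ 1x+1y-14=0] ∩ [|D−(8, 6)|²=2]]
4. D_y = 7  [[BC ⟂ CD ⇒ 1x+1y-14=0] ∩ [|D−(8, 6)|²=2]]
   so D = (7, 7)

A = (6, 6)
D = (7, 7)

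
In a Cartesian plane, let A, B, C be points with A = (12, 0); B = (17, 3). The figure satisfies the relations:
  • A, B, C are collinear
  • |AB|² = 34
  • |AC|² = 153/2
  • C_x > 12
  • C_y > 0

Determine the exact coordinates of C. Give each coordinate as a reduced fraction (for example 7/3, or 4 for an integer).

1. C_x = 39/2  [[A, B, C are collinear ⇒ -3x+5y+36=0] ∩ [|C−(12, 0)|²=153/2]]
2. C_y = 9/2  [[A, B, C are collinear ⇒ -3x+5y+36=0] ∩ [|C−(12, 0)|²=153/2]]
   so C = (39/2, 9/2)

C = (39/2, 9/2)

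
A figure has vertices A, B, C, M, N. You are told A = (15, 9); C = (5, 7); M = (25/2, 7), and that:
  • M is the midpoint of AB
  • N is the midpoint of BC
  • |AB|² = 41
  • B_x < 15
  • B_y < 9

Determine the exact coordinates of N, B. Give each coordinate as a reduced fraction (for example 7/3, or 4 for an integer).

1. B_x = 10  [B = 2·M−A = 2·(25/2, 7)−(15, 9)]
2. B_y = 5  [B = 2·M−A = 2·(25/2, 7)−(15, 9)]
   so B = (10, 5)
3. N_x = 15/2  [2·N = B+C = (10, 5)+(5, 7)]
4. N_y = 6  [2·N = B+C = (10, 5)+(5, 7)]
   so N = (15/2, 6)

N = (15/2, 6)
B = (10, 5)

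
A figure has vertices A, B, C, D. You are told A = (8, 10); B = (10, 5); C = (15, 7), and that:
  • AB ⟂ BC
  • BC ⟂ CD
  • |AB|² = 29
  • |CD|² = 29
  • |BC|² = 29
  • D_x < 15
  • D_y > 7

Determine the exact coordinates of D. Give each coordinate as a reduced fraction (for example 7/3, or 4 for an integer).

D = (13, 12)

1. D_x = 13  [[BC ⟂ CD ⇒ 5x+2y-89=0] ∩ [|D−(15, 7)|²=29]]
2. D_y = 12  [[BC ⟂ CD ⇒ 5x+2y-89=0] ∩ [|D−(15, 7)|²=29]]
   so D = (13, 12)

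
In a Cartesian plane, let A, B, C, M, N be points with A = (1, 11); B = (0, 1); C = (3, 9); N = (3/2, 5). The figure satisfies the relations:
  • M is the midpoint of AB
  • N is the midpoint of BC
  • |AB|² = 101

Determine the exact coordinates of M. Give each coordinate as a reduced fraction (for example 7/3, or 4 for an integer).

M = (1/2, 6)

1. M_x = 1/2  [2·M = A+B = (1, 11)+(0, 1)]
2. M_y = 6  [2·M = A+B = (1, 11)+(0, 1)]
   so M = (1/2, 6)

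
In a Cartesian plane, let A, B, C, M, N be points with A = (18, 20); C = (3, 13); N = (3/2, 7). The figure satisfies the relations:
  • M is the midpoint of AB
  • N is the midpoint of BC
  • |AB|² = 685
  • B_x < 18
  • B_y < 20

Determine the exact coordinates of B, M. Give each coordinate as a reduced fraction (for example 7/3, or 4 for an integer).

B = (0, 1)
M = (9, 21/2)

1. B_x = 0  [B = 2·N−C = 2·(3/2, 7)−(3, 13)]
2. B_y = 1  [B = 2·N−C = 2·(3/2, 7)−(3, 13)]
   so B = (0, 1)
3. M_x = 9  [2·M = A+B = (18, 20)+(0, 1)]
4. M_y = 21/2  [2·M = A+B = (18, 20)+(0, 1)]
   so M = (9, 21/2)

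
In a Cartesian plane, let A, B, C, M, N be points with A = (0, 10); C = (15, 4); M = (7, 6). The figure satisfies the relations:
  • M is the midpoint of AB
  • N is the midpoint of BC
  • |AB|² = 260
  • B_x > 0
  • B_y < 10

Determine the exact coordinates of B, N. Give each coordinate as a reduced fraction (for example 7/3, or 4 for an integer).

1. B_x = 14  [B = 2·M−A = 2·(7, 6)−(0, 10)]
2. B_y = 2  [B = 2·M−A = 2·(7, 6)−(0, 10)]
   so B = (14, 2)
3. N_x = 29/2  [2·N = B+C = (14, 2)+(15, 4)]
4. N_y = 3  [2·N = B+C = (14, 2)+(15, 4)]
   so N = (29/2, 3)

B = (14, 2)
N = (29/2, 3)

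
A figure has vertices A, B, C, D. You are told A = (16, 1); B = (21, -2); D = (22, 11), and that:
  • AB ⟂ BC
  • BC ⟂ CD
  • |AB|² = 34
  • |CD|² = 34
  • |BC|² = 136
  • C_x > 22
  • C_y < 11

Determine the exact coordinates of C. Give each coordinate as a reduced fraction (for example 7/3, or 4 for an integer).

1. C_x = 27  [[AB ⟂ BC ⇒ 5x-3y-111=0] ∩ [|C−(22, 11)|²=34]]
2. C_y = 8  [[AB ⟂ BC ⇒ 5x-3y-111=0] ∩ [|C−(22, 11)|²=34]]
   so C = (27, 8)

C = (27, 8)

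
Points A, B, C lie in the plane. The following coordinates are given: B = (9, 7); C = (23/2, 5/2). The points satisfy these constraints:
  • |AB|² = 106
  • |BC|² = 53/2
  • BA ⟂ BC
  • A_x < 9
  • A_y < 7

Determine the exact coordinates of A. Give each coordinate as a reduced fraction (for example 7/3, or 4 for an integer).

1. A_x = 0  [[BA ⟂ BC ⇒ 5/2x-9/2y+9=0] ∩ [|A−(9, 7)|²=106]]
2. A_y = 2  [[BA ⟂ BC ⇒ 5/2x-9/2y+9=0] ∩ [|A−(9, 7)|²=106]]
   so A = (0, 2)

A = (0, 2)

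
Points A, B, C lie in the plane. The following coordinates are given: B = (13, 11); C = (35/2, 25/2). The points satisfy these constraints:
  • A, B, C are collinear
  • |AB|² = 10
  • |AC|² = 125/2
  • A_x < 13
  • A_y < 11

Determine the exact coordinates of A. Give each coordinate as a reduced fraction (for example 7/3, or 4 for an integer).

A = (10, 10)

1. A_x = 10  [[A, B, C are collinear ⇒ -3/2x+9/2y-30=0] ∩ [|A−(13, 11)|²=10]]
2. A_y = 10  [[A, B, C are collinear ⇒ -3/2x+9/2y-30=0] ∩ [|A−(13, 11)|²=10]]
   so A = (10, 10)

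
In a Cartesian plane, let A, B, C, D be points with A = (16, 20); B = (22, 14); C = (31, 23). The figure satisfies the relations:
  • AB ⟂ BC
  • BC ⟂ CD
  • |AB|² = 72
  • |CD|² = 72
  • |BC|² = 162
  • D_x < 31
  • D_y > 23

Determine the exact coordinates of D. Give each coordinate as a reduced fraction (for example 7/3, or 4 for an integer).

1. D_x = 25  [[BC ⟂ CD ⇒ 9x+9y-486=0] ∩ [|D−(31, 23)|²=72]]
2. D_y = 29  [[BC ⟂ CD ⇒ 9x+9y-486=0] ∩ [|D−(31, 23)|²=72]]
   so D = (25, 29)

D = (25, 29)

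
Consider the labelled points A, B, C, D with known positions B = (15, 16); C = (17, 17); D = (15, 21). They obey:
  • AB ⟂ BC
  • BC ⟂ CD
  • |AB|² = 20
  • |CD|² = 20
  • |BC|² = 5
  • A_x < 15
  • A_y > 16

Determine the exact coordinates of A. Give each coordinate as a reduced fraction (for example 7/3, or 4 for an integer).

1. A_x = 13  [[AB ⟂ BC ⇒ -2x-1y+46=0] ∩ [|A−(15, 16)|²=20]]
2. A_y = 20  [[AB ⟂ BC ⇒ -2x-1y+46=0] ∩ [|A−(15, 16)|²=20]]
   so A = (13, 20)

A = (13, 20)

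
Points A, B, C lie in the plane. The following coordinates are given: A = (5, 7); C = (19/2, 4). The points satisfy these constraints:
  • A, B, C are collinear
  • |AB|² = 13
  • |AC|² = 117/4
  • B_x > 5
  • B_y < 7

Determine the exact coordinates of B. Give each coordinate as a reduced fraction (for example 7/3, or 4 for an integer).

B = (8, 5)

1. B_x = 8  [[A, B, C are collinear ⇒ -3x-9/2y+93/2=0] ∩ [|B−(5, 7)|²=13]]
2. B_y = 5  [[A, B, C are collinear ⇒ -3x-9/2y+93/2=0] ∩ [|B−(5, 7)|²=13]]
   so B = (8, 5)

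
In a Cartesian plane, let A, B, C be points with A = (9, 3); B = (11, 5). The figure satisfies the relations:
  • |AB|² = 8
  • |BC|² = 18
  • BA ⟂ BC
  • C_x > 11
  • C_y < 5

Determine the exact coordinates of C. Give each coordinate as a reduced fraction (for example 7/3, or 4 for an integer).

1. C_x = 14  [[BA ⟂ BC ⇒ -2x-2y+32=0] ∩ [|C−(11, 5)|²=18]]
2. C_y = 2  [[BA ⟂ BC ⇒ -2x-2y+32=0] ∩ [|C−(11, 5)|²=18]]
   so C = (14, 2)

C = (14, 2)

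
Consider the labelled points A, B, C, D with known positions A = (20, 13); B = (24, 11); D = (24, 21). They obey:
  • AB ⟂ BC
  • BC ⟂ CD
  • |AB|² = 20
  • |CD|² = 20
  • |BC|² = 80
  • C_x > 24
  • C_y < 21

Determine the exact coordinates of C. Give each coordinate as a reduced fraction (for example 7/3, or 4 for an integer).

C = (28, 19)

1. C_x = 28  [[AB ⟂ BC ⇒ 4x-2y-74=0] ∩ [|C−(24, 21)|²=20]]
2. C_y = 19  [[AB ⟂ BC ⇒ 4x-2y-74=0] ∩ [|C−(24, 21)|²=20]]
   so C = (28, 19)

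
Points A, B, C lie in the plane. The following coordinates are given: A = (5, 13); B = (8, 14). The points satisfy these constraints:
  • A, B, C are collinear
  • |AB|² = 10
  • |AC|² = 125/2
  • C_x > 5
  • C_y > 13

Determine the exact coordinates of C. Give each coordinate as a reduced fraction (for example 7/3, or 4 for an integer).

1. C_x = 25/2  [[A, B, C are collinear ⇒ -1x+3y-34=0] ∩ [|C−(5, 13)|²=125/2]]
2. C_y = 31/2  [[A, B, C are collinear ⇒ -1x+3y-34=0] ∩ [|C−(5, 13)|²=125/2]]
   so C = (25/2, 31/2)

C = (25/2, 31/2)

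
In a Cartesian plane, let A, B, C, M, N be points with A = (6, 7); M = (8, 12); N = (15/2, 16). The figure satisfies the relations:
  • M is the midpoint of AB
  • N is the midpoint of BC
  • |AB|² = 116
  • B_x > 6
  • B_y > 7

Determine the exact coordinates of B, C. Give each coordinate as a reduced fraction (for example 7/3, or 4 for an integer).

1. B_x = 10  [B = 2·M−A = 2·(8, 12)−(6, 7)]
2. B_y = 17  [B = 2·M−A = 2·(8, 12)−(6, 7)]
   so B = (10, 17)
3. C_x = 5  [C = 2·N−B = 2·(15/2, 16)−(10, 17)]
4. C_y = 15  [C = 2·N−B = 2·(15/2, 16)−(10, 17)]
   so C = (5, 15)

B = (10, 17)
C = (5, 15)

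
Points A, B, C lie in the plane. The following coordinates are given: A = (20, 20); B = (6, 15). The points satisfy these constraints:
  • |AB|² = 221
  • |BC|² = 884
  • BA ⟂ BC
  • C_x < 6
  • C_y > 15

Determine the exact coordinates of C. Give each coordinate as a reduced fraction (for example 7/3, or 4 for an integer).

C = (-4, 43)

1. C_x = -4  [[BA ⟂ BC ⇒ 14x+5y-159=0] ∩ [|C−(6, 15)|²=884]]
2. C_y = 43  [[BA ⟂ BC ⇒ 14x+5y-159=0] ∩ [|C−(6, 15)|²=884]]
   so C = (-4, 43)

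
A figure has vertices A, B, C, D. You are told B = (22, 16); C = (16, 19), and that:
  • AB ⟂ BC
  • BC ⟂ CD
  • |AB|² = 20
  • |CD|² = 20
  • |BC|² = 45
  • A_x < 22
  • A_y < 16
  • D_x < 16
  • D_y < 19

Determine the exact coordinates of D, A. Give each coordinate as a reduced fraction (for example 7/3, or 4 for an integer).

1. D_x = 14  [[BC ⟂ CD ⇒ -6x+3y+39=0] ∩ [|D−(16, 19)|²=20]]
2. D_y = 15  [[BC ⟂ CD ⇒ -6x+3y+39=0] ∩ [|D−(16, 19)|²=20]]
   so D = (14, 15)
3. A_x = 20  [[AB ⟂ BC ⇒ 6x-3y-84=0] ∩ [|A−(22, 16)|²=20]]
4. A_y = 12  [[AB ⟂ BC ⇒ 6x-3y-84=0] ∩ [|A−(22, 16)|²=20]]
   so A = (20, 12)

D = (14, 15)
A = (20, 12)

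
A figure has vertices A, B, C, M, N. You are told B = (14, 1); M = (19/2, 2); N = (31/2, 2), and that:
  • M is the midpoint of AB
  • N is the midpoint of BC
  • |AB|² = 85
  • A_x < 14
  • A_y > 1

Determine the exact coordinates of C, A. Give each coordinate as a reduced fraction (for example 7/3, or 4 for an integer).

C = (17, 3)
A = (5, 3)

1. A_x = 5  [A = 2·M−B = 2·(19/2, 2)−(14, 1)]
2. A_y = 3  [A = 2·M−B = 2·(19/2, 2)−(14, 1)]
   so A = (5, 3)
3. C_x = 17  [C = 2·N−B = 2·(31/2, 2)−(14, 1)]
4. C_y = 3  [C = 2·N−B = 2·(31/2, 2)−(14, 1)]
   so C = (17, 3)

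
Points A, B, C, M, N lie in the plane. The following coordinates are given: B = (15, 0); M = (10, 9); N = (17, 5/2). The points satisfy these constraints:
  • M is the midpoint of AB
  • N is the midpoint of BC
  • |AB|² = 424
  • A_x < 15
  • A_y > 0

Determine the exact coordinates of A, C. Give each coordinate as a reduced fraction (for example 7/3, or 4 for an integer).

A = (5, 18)
C = (19, 5)

1. A_x = 5  [A = 2·M−B = 2·(10, 9)−(15, 0)]
2. A_y = 18  [A = 2·M−B = 2·(10, 9)−(15, 0)]
   so A = (5, 18)
3. C_x = 19  [C = 2·N−B = 2·(17, 5/2)−(15, 0)]
4. C_y = 5  [C = 2·N−B = 2·(17, 5/2)−(15, 0)]
   so C = (19, 5)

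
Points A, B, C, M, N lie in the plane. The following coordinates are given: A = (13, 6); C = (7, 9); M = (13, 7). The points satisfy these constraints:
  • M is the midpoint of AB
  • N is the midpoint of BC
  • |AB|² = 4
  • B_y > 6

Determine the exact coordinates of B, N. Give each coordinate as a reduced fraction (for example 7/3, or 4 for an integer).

B = (13, 8)
N = (10, 17/2)

1. B_x = 13  [B = 2·M−A = 2·(13, 7)−(13, 6)]
2. B_y = 8  [B = 2·M−A = 2·(13, 7)−(13, 6)]
   so B = (13, 8)
3. N_x = 10  [2·N = B+C = (13, 8)+(7, 9)]
4. N_y = 17/2  [2·N = B+C = (13, 8)+(7, 9)]
   so N = (10, 17/2)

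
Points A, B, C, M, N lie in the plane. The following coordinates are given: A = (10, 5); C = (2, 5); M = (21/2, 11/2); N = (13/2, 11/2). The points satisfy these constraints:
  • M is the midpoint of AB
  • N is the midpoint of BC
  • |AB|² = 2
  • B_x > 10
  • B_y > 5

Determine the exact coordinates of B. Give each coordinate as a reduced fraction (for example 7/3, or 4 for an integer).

1. B_x = 11  [B = 2·M−A = 2·(21/2, 11/2)−(10, 5)]
2. B_y = 6  [B = 2·M−A = 2·(21/2, 11/2)−(10, 5)]
   so B = (11, 6)

B = (11, 6)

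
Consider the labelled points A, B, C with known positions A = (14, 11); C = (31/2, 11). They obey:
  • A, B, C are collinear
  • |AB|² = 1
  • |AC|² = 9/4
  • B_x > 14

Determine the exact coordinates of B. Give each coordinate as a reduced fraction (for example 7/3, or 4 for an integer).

1. B_x = 15  [[A, B, C are collinear ⇒ -3/2y+33/2=0] ∩ [|B−(14, 11)|²=1]]
2. B_y = 11  [[A, B, C are collinear ⇒ -3/2y+33/2=0] ∩ [|B−(14, 11)|²=1]]
   so B = (15, 11)

B = (15, 11)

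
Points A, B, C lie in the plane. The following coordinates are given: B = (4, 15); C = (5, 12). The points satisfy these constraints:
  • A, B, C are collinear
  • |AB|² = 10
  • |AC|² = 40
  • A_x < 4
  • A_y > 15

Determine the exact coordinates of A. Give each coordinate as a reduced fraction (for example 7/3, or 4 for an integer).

A = (3, 18)

1. A_x = 3  [[A, B, C are collinear ⇒ 3x+1y-27=0] ∩ [|A−(4, 15)|²=10]]
2. A_y = 18  [[A, B, C are collinear ⇒ 3x+1y-27=0] ∩ [|A−(4, 15)|²=10]]
   so A = (3, 18)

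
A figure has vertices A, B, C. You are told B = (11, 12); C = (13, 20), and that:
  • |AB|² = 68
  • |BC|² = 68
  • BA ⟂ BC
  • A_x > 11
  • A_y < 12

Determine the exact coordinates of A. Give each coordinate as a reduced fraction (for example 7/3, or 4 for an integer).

A = (19, 10)

1. A_x = 19  [[BA ⟂ BC ⇒ 2x+8y-118=0] ∩ [|A−(11, 12)|²=68]]
2. A_y = 10  [[BA ⟂ BC ⇒ 2x+8y-118=0] ∩ [|A−(11, 12)|²=68]]
   so A = (19, 10)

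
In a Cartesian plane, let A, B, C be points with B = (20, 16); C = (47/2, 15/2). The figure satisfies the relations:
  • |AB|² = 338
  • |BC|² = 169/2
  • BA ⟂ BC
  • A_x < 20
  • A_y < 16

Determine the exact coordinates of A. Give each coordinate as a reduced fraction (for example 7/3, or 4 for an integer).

A = (3, 9)

1. A_x = 3  [[BA ⟂ BC ⇒ 7/2x-17/2y+66=0] ∩ [|A−(20, 16)|²=338]]
2. A_y = 9  [[BA ⟂ BC ⇒ 7/2x-17/2y+66=0] ∩ [|A−(20, 16)|²=338]]
   so A = (3, 9)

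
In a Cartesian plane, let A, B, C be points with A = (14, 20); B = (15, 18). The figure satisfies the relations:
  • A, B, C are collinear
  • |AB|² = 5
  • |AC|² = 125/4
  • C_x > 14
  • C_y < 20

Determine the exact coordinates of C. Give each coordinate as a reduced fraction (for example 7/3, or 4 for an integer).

C = (33/2, 15)

1. C_x = 33/2  [[A, B, C are collinear ⇒ 2x+1y-48=0] ∩ [|C−(14, 20)|²=125/4]]
2. C_y = 15  [[A, B, C are collinear ⇒ 2x+1y-48=0] ∩ [|C−(14, 20)|²=125/4]]
   so C = (33/2, 15)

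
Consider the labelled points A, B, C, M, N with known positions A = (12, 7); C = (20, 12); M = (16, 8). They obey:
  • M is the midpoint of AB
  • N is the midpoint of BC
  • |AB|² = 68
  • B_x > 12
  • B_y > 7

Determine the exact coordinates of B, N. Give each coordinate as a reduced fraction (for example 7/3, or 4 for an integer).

B = (20, 9)
N = (20, 21/2)

1. B_x = 20  [B = 2·M−A = 2·(16, 8)−(12, 7)]
2. B_y = 9  [B = 2·M−A = 2·(16, 8)−(12, 7)]
   so B = (20, 9)
3. N_x = 20  [2·N = B+C = (20, 9)+(20, 12)]
4. N_y = 21/2  [2·N = B+C = (20, 9)+(20, 12)]
   so N = (20, 21/2)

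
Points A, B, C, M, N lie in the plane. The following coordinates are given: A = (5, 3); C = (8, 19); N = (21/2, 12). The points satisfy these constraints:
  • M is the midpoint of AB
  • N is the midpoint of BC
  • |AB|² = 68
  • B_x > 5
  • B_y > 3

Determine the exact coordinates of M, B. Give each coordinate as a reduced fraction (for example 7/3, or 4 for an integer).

1. B_x = 13  [B = 2·N−C = 2·(21/2, 12)−(8, 19)]
2. B_y = 5  [B = 2·N−C = 2·(21/2, 12)−(8, 19)]
   so B = (13, 5)
3. M_x = 9  [2·M = A+B = (5, 3)+(13, 5)]
4. M_y = 4  [2·M = A+B = (5, 3)+(13, 5)]
   so M = (9, 4)

M = (9, 4)
B = (13, 5)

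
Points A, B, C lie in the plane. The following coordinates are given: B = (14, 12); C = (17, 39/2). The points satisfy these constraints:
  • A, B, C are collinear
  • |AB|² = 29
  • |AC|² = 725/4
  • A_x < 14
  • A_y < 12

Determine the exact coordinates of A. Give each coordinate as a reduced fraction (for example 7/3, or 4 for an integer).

1. A_x = 12  [[A, B, C are collinear ⇒ -15/2x+3y+69=0] ∩ [|A−(14, 12)|²=29]]
2. A_y = 7  [[A, B, C are collinear ⇒ -15/2x+3y+69=0] ∩ [|A−(14, 12)|²=29]]
   so A = (12, 7)

A = (12, 7)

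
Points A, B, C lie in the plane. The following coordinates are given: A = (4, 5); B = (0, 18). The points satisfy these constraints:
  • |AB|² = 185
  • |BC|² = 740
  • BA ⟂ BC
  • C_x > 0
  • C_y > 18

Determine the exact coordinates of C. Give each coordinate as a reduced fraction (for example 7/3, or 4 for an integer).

C = (26, 26)

1. C_x = 26  [[BA ⟂ BC ⇒ 4x-13y+234=0] ∩ [|C−(0, 18)|²=740]]
2. C_y = 26  [[BA ⟂ BC ⇒ 4x-13y+234=0] ∩ [|C−(0, 18)|²=740]]
   so C = (26, 26)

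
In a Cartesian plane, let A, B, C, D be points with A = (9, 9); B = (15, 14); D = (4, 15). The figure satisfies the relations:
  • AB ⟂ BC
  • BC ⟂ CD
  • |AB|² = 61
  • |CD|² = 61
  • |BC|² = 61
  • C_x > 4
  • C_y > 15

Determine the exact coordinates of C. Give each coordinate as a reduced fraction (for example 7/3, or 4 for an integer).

1. C_x = 10  [[AB ⟂ BC ⇒ 6x+5y-160=0] ∩ [|C−(4, 15)|²=61]]
2. C_y = 20  [[AB ⟂ BC ⇒ 6x+5y-160=0] ∩ [|C−(4, 15)|²=61]]
   so C = (10, 20)

C = (10, 20)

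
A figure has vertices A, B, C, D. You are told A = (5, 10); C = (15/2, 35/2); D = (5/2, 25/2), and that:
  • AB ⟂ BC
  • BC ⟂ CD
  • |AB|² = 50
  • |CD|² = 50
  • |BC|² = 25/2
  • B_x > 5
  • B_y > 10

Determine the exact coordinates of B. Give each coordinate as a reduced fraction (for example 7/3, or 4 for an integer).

B = (10, 15)

1. B_x = 10  [[BC ⟂ CD ⇒ 5x+5y-125=0] ∩ [|B−(5, 10)|²=50]]
2. B_y = 15  [[BC ⟂ CD ⇒ 5x+5y-125=0] ∩ [|B−(5, 10)|²=50]]
   so B = (10, 15)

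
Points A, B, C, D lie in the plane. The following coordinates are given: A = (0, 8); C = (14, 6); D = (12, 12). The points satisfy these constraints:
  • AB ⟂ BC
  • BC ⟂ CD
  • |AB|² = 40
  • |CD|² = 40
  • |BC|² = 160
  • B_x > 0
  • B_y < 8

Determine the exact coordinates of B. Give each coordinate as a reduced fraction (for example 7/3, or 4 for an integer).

1. B_x = 2  [[BC ⟂ CD ⇒ 2x-6y+8=0] ∩ [|B−(0, 8)|²=40]]
2. B_y = 2  [[BC ⟂ CD ⇒ 2x-6y+8=0] ∩ [|B−(0, 8)|²=40]]
   so B = (2, 2)

B = (2, 2)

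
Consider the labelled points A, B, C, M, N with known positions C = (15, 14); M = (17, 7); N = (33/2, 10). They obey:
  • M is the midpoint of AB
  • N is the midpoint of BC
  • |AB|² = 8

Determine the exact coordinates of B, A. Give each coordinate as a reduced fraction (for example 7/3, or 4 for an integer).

B = (18, 6)
A = (16, 8)

1. B_x = 18  [B = 2·N−C = 2·(33/2, 10)−(15, 14)]
2. B_y = 6  [B = 2·N−C = 2·(33/2, 10)−(15, 14)]
   so B = (18, 6)
3. A_x = 16  [A = 2·M−B = 2·(17, 7)−(18, 6)]
4. A_y = 8  [A = 2·M−B = 2·(17, 7)−(18, 6)]
   so A = (16, 8)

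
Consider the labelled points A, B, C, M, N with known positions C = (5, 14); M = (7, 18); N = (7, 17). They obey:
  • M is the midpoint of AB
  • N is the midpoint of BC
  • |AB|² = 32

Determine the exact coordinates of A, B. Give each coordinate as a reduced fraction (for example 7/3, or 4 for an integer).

A = (5, 16)
B = (9, 20)

1. B_x = 9  [B = 2·N−C = 2·(7, 17)−(5, 14)]
2. B_y = 20  [B = 2·N−C = 2·(7, 17)−(5, 14)]
   so B = (9, 20)
3. A_x = 5  [A = 2·M−B = 2·(7, 18)−(9, 20)]
4. A_y = 16  [A = 2·M−B = 2·(7, 18)−(9, 20)]
   so A = (5, 16)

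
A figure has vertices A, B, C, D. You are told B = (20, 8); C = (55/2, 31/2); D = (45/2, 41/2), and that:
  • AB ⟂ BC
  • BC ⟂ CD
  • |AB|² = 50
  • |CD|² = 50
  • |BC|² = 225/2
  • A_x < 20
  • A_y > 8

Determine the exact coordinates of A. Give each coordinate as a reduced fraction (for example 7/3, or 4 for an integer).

A = (15, 13)

1. A_x = 15  [[AB ⟂ BC ⇒ -15/2x-15/2y+210=0] ∩ [|A−(20, 8)|²=50]]
2. A_y = 13  [[AB ⟂ BC ⇒ -15/2x-15/2y+210=0] ∩ [|A−(20, 8)|²=50]]
   so A = (15, 13)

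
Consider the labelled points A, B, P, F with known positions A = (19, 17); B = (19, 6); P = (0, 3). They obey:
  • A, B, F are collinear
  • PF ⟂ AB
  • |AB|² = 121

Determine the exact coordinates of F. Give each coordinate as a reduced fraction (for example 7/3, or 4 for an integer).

1. F_x = 19  [[A, B, F are collinear ⇒ 11x-209=0] ∩ [PF ⟂ AB ⇒ -11y+33=0]]
2. F_y = 3  [[A, B, F are collinear ⇒ 11x-209=0] ∩ [PF ⟂ AB ⇒ -11y+33=0]]
   so F = (19, 3)

F = (19, 3)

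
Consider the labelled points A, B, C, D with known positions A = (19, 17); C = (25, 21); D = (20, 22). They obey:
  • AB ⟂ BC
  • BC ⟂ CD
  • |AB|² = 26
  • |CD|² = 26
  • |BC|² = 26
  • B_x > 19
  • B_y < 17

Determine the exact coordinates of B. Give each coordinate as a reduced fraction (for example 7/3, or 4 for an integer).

1. B_x = 24  [[BC ⟂ CD ⇒ 5x-1y-104=0] ∩ [|B−(19, 17)|²=26]]
2. B_y = 16  [[BC ⟂ CD ⇒ 5x-1y-104=0] ∩ [|B−(19, 17)|²=26]]
   so B = (24, 16)

B = (24, 16)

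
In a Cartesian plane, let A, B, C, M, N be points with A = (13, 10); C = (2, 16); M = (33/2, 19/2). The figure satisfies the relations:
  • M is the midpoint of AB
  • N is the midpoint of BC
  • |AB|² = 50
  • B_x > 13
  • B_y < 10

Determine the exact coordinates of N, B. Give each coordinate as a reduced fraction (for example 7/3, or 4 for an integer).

1. B_x = 20  [B = 2·M−A = 2·(33/2, 19/2)−(13, 10)]
2. B_y = 9  [B = 2·M−A = 2·(33/2, 19/2)−(13, 10)]
   so B = (20, 9)
3. N_x = 11  [2·N = B+C = (20, 9)+(2, 16)]
4. N_y = 25/2  [2·N = B+C = (20, 9)+(2, 16)]
   so N = (11, 25/2)

N = (11, 25/2)
B = (20, 9)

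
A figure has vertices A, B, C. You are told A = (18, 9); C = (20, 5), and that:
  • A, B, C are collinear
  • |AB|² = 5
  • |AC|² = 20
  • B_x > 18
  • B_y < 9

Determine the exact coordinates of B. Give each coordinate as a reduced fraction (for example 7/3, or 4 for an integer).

1. B_x = 19  [[A, B, C are collinear ⇒ -4x-2y+90=0] ∩ [|B−(18, 9)|²=5]]
2. B_y = 7  [[A, B, C are collinear ⇒ -4x-2y+90=0] ∩ [|B−(18, 9)|²=5]]
   so B = (19, 7)

B = (19, 7)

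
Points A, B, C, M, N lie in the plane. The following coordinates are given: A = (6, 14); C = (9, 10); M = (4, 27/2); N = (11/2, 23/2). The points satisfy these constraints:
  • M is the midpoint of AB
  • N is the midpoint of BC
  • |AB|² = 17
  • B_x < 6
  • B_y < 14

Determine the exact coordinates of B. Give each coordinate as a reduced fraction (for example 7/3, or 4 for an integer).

B = (2, 13)

1. B_x = 2  [B = 2·M−A = 2·(4, 27/2)−(6, 14)]
2. B_y = 13  [B = 2·M−A = 2·(4, 27/2)−(6, 14)]
   so B = (2, 13)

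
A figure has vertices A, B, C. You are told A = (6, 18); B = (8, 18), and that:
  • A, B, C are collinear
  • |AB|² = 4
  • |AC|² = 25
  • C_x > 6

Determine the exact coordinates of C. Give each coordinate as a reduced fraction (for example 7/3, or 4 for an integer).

C = (11, 18)

1. C_x = 11  [[A, B, C are collinear ⇒ 2y-36=0] ∩ [|C−(6, 18)|²=25]]
2. C_y = 18  [[A, B, C are collinear ⇒ 2y-36=0] ∩ [|C−(6, 18)|²=25]]
   so C = (11, 18)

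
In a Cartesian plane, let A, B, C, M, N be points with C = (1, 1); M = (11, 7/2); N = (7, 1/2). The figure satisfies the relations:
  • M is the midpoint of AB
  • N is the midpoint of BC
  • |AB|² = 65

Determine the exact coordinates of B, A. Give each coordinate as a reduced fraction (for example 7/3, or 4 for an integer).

1. B_x = 13  [B = 2·N−C = 2·(7, 1/2)−(1, 1)]
2. B_y = 0  [B = 2·N−C = 2·(7, 1/2)−(1, 1)]
   so B = (13, 0)
3. A_x = 9  [A = 2·M−B = 2·(11, 7/2)−(13, 0)]
4. A_y = 7  [A = 2·M−B = 2·(11, 7/2)−(13, 0)]
   so A = (9, 7)

B = (13, 0)
A = (9, 7)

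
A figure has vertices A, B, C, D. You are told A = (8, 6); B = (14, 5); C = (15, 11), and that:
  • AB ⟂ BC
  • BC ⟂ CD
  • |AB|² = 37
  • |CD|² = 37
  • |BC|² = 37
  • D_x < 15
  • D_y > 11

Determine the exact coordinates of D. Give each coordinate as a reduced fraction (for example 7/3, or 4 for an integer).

D = (9, 12)

1. D_x = 9  [[BC ⟂ CD ⇒ 1x+6y-81=0] ∩ [|D−(15, 11)|²=37]]
2. D_y = 12  [[BC ⟂ CD ⇒ 1x+6y-81=0] ∩ [|D−(15, 11)|²=37]]
   so D = (9, 12)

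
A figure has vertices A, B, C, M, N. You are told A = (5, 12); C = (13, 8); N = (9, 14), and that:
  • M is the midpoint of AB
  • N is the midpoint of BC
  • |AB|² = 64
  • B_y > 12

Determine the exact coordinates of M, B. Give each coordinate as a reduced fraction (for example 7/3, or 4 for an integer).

M = (5, 16)
B = (5, 20)

1. B_x = 5  [B = 2·N−C = 2·(9, 14)−(13, 8)]
2. B_y = 20  [B = 2·N−C = 2·(9, 14)−(13, 8)]
   so B = (5, 20)
3. M_x = 5  [2·M = A+B = (5, 12)+(5, 20)]
4. M_y = 16  [2·M = A+B = (5, 12)+(5, 20)]
   so M = (5, 16)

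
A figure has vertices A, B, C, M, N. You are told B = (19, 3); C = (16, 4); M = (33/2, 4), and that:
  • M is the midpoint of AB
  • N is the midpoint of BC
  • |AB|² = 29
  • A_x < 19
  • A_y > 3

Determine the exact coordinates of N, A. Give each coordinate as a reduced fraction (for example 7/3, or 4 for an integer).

1. A_x = 14  [A = 2·M−B = 2·(33/2, 4)−(19, 3)]
2. A_y = 5  [A = 2·M−B = 2·(33/2, 4)−(19, 3)]
   so A = (14, 5)
3. N_x = 35/2  [2·N = B+C = (19, 3)+(16, 4)]
4. N_y = 7/2  [2·N = B+C = (19, 3)+(16, 4)]
   so N = (35/2, 7/2)

N = (35/2, 7/2)
A = (14, 5)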